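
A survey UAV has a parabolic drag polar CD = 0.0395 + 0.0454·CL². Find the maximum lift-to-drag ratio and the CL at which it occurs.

For CD = CD0 + K·CL², (L/D)max occurs at CL* = √(CD0/K) and equals 1/(2√(K·CD0)).
(L/D)max = 1/(2√(0.0454 × 0.0395)) = 1/(2 × 0.04235) = 11.8
CL* = √(0.0395/0.0454) = 0.933

(L/D)max = 11.8, at CL = 0.933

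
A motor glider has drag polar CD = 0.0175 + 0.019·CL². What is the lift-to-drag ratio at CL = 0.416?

L/D = 20

CD = 0.0175 + 0.019 × 0.416² = 0.02079
L/D = CL/CD = 0.416 / 0.02079 = 20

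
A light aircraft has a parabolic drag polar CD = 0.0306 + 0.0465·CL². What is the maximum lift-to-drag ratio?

(L/D)max = 13.3

For CD = CD0 + K·CL², (L/D)max occurs at CL* = √(CD0/K) and equals 1/(2√(K·CD0)).
(L/D)max = 1/(2√(0.0465 × 0.0306)) = 1/(2 × 0.03772) = 13.3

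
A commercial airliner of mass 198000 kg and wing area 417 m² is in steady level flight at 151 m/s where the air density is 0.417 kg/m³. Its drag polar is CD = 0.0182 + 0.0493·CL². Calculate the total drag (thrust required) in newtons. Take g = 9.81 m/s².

In steady level flight, lift balances weight: W = mg = 198000 × 9.81 = 1.9424×10^6 N.
q = ½ρv² = ½ × 0.417 × 151² = 4754 Pa.
CL = W/(q·S) = 1.9424×10^6 / (4754 × 417) = 0.9798.
CD = 0.0182 + 0.0493 × 0.9798² = 0.06553.
D = q·S·CD = 4754 × 417 × 0.06553 = 1.299×10^5 N

D = 1.3×10^5 N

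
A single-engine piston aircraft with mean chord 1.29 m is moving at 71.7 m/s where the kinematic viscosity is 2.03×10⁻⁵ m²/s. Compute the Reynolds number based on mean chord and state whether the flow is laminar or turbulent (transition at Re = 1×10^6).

Re = v·c/ν = 71.7 × 1.29 / (2.03×10⁻⁵) = 4.56×10^6
Since 4.56×10^6 > 1×10^6, the flow is turbulent.

Re = 4.56×10^6 (turbulent)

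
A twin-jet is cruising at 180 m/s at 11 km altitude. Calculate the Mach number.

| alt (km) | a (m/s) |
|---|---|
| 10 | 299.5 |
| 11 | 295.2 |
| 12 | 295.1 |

At 11 km, from the table: a = 295.2 m/s.
M = v/a = 180 / 295.2 = 0.61

M = 0.61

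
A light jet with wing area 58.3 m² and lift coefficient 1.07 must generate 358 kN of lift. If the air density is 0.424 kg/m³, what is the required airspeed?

L = ½ρv²S·CL ⇒ v = √(2L/(ρ·S·CL))
v = √(2 × 3.58×10^5 / (0.424 × 58.3 × 1.07)) = √27070 = 165 m/s

v = 165 m/s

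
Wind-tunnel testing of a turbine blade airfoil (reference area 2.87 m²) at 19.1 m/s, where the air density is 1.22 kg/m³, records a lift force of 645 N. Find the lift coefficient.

CL = 1.01

From L = ½ρv²S·CL, rearranging gives CL = 2L/(ρv²S).
CL = 2 × 645 / (1.22 × 19.1² × 2.87) = 1.01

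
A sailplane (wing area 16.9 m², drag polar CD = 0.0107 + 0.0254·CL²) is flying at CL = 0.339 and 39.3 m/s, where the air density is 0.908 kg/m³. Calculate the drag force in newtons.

D = 161 N

CD = 0.0107 + 0.0254 × 0.339² = 0.01362
D = ½ρv²S·CD = ½ × 0.908 × 39.3² × 16.9 × 0.01362 = 161 N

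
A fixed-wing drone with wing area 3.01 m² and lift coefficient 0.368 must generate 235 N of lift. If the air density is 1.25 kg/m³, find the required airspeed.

v = 18.4 m/s

L = ½ρv²S·CL ⇒ v = √(2L/(ρ·S·CL))
v = √(2 × 235 / (1.25 × 3.01 × 0.368)) = √339.4 = 18.4 m/s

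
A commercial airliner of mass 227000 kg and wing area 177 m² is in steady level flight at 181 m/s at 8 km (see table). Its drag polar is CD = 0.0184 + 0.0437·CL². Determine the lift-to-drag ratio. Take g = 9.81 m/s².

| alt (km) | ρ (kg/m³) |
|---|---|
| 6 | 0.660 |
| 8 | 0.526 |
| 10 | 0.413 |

L/D = 13.1

At 8 km, from the table: ρ = 0.526 kg/m³.
In steady level flight, lift balances weight: W = mg = 227000 × 9.81 = 2.2269×10^6 N.
Dynamic pressure q = 0.5 × 0.526 × 181² = 8616 Pa.
CL = 2W/(ρv²S) = 2×2.2269×10^6/(0.526×181²×177) = 1.46.
CD = 0.0184 + 0.0437 × 1.46² = 0.1116.
L/D = CL/CD = 1.46 / 0.1116 = 13.1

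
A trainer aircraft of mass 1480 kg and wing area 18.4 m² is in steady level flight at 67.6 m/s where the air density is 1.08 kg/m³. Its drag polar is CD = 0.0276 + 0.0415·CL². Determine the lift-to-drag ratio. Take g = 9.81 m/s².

Level flight ⇒ L = W = m·g = 1480 × 9.81 = 14519 N.
Dynamic pressure q = 0.5 × 1.08 × 67.6² = 2468 Pa.
CL = W/(q·S) = 14519 / (2468 × 18.4) = 0.3198.
CD = 0.0276 + 0.0415 × 0.3198² = 0.03184.
L/D = CL/CD = 0.3198 / 0.03184 = 10

L/D = 10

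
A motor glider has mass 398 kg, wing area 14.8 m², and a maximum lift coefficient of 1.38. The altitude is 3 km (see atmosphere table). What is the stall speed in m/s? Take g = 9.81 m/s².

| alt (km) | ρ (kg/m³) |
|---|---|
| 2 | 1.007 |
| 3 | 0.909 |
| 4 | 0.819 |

V_stall = 20.5 m/s

At 3 km, from the table: ρ = 0.909 kg/m³.
Weight W = mg = 398 × 9.81 = 3904 N.
V_stall = √(2W/(ρ·S·CL,max)) = √(2 × 3904 / (0.909 × 14.8 × 1.38))
V_stall = √420.6 = 20.5 m/s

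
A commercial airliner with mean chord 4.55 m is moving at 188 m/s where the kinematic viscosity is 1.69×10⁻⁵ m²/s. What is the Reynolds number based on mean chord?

Re = v·c/ν = 188 × 4.55 / (1.69×10⁻⁵) = 5.06×10^7

Re = 5.06×10^7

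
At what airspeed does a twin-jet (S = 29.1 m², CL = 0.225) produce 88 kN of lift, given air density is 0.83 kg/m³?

L = ½ρv²S·CL ⇒ v = √(2L/(ρ·S·CL))
v = √(2 × 88000 / (0.83 × 29.1 × 0.225)) = √32390 = 180 m/s

v = 180 m/s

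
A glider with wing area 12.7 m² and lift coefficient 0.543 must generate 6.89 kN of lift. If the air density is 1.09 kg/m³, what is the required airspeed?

L = ½ρv²S·CL ⇒ v = √(2L/(ρ·S·CL))
v = √(2 × 6890 / (1.09 × 12.7 × 0.543)) = √1833 = 42.8 m/s

v = 42.8 m/s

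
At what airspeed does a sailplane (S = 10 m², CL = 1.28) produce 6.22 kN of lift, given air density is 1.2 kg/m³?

L = ½ρv²S·CL ⇒ v = √(2L/(ρ·S·CL))
v = √(2 × 6220 / (1.2 × 10 × 1.28)) = √809.9 = 28.5 m/s

v = 28.5 m/s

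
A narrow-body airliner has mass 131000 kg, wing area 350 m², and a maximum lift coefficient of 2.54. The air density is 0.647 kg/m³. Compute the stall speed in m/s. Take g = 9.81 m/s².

Weight W = mg = 131000 × 9.81 = 1.285×10^6 N.
From L = ½ρV²S·CL,max = W: V_stall = √(2W/(ρSCL,max)) = √(2·1.285×10^6/(0.647·350·2.54))
V_stall = √4469 = 66.8 m/s

V_stall = 66.8 m/s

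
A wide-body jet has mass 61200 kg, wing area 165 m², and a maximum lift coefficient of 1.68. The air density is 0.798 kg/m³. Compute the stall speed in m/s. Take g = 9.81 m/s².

V_stall = 73.7 m/s

Weight W = mg = 61200 × 9.81 = 6.004×10^5 N.
V_stall = √(2W/(ρ·S·CL,max)) = √(2 × 6.004×10^5 / (0.798 × 165 × 1.68))
V_stall = √5428 = 73.7 m/s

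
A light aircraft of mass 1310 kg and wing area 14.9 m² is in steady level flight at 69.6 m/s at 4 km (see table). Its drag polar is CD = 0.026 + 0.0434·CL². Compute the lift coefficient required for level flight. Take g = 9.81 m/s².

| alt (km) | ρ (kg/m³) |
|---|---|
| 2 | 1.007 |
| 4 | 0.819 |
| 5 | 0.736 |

CL = 0.435

At 4 km, from the table: ρ = 0.819 kg/m³.
Weight W = mg = 1310 × 9.81 = 12851 N; in level flight L = W.
q = ½ρv² = ½ × 0.819 × 69.6² = 1984 Pa.
CL = 2W/(ρv²S) = 2×12851/(0.819×69.6²×14.9) = 0.4348.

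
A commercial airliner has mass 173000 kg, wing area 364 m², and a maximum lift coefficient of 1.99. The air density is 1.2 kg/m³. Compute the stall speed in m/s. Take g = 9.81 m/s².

V_stall = 62.5 m/s

Weight W = mg = 173000 × 9.81 = 1.697×10^6 N.
From L = ½ρV²S·CL,max = W: V_stall = √(2W/(ρSCL,max)) = √(2·1.697×10^6/(1.2·364·1.99))
V_stall = √3905 = 62.5 m/s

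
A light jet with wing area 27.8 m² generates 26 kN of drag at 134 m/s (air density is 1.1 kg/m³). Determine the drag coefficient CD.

CD = 0.0947

From D = ½ρv²S·CD, rearranging gives CD = 2D/(ρv²S).
CD = 2 × 26000 / (1.1 × 134² × 27.8) = 0.0947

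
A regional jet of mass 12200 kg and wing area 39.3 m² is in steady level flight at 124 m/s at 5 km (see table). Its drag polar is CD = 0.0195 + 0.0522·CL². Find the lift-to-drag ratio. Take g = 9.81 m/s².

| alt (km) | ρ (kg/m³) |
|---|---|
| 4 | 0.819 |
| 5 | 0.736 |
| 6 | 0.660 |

L/D = 15.5

At 5 km, from the table: ρ = 0.736 kg/m³.
Level flight ⇒ L = W = m·g = 12200 × 9.81 = 1.1968×10^5 N.
q = ½ρv² = ½ × 0.736 × 124² = 5658 Pa.
CL = 2W/(ρv²S) = 2×1.1968×10^5/(0.736×124²×39.3) = 0.5382.
CD = 0.0195 + 0.0522 × 0.5382² = 0.03462.
L/D = CL/CD = 0.5382 / 0.03462 = 15.5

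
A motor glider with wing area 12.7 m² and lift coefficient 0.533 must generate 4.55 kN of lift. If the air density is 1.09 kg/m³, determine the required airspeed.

L = ½ρv²S·CL ⇒ v = √(2L/(ρ·S·CL))
v = √(2 × 4550 / (1.09 × 12.7 × 0.533)) = √1233 = 35.1 m/s

v = 35.1 m/s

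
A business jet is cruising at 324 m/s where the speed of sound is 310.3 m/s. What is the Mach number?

M = v/a = 324 / 310.3 = 1.04

M = 1.04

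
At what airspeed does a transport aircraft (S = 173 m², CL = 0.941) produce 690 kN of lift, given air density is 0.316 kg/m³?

v = 164 m/s

L = ½ρv²S·CL ⇒ v = √(2L/(ρ·S·CL))
v = √(2 × 6.9×10^5 / (0.316 × 173 × 0.941)) = √26830 = 164 m/s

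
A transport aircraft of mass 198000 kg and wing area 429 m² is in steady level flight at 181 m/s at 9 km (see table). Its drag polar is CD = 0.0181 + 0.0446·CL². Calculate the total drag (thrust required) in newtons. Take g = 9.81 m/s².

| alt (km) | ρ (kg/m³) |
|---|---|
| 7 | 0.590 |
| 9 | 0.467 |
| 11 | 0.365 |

D = 1.11×10^5 N

At 9 km, from the table: ρ = 0.467 kg/m³.
Weight W = mg = 198000 × 9.81 = 1.9424×10^6 N; in level flight L = W.
Dynamic pressure q = 0.5 × 0.467 × 181² = 7650 Pa.
CL = W/(q·S) = 1.9424×10^6 / (7650 × 429) = 0.5919.
CD = 0.0181 + 0.0446 × 0.5919² = 0.03372.
D = q·S·CD = 7650 × 429 × 0.03372 = 1.107×10^5 N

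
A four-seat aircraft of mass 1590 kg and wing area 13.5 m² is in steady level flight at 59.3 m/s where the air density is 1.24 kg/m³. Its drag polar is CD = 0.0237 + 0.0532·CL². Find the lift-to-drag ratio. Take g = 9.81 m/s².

L/D = 13.7

Weight W = mg = 1590 × 9.81 = 15598 N; in level flight L = W.
Dynamic pressure q = 0.5 × 1.24 × 59.3² = 2180 Pa.
CL = 2W/(ρv²S) = 2×15598/(1.24×59.3²×13.5) = 0.5299.
CD = 0.0237 + 0.0532 × 0.5299² = 0.03864.
L/D = CL/CD = 0.5299 / 0.03864 = 13.7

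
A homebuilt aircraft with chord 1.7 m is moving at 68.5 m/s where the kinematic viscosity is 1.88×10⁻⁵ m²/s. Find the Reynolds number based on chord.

Re = v·c/ν = 68.5 × 1.7 / (1.88×10⁻⁵) = 6.19×10^6

Re = 6.19×10^6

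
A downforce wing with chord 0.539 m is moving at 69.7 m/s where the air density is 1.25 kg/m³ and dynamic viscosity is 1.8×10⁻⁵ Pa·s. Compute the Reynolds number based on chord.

Re = 2.61×10^6

Re = ρ·v·c/μ = 1.25 × 69.7 × 0.539 / (1.8×10⁻⁵) = 2.61×10^6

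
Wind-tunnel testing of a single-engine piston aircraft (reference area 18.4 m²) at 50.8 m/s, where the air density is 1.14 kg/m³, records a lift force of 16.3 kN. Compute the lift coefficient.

From L = ½ρv²S·CL, rearranging gives CL = 2L/(ρv²S).
CL = 2 × 16300 / (1.14 × 50.8² × 18.4) = 0.602

CL = 0.602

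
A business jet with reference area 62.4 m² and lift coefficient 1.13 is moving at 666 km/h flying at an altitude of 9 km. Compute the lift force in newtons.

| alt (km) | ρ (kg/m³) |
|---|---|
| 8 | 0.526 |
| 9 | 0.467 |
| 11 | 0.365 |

At 9 km, from the table: ρ = 0.467 kg/m³.
Convert speed: v = 666 km/h ÷ 3.6 = 185 m/s.
L = ½ρv²S·CL = ½ × 0.467 × 185² × 62.4 × 1.13 = 5.63×10^5 N ≈ 563 kN

L = 5.63×10^5 N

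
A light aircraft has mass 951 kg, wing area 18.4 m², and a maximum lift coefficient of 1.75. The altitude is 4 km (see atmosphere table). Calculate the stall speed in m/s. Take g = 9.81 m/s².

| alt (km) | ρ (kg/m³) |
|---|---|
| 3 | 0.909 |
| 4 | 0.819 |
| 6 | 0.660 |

V_stall = 26.6 m/s

At 4 km, from the table: ρ = 0.819 kg/m³.
Weight W = mg = 951 × 9.81 = 9329 N.
From L = ½ρV²S·CL,max = W: V_stall = √(2W/(ρSCL,max)) = √(2·9329/(0.819·18.4·1.75))
V_stall = √707.5 = 26.6 m/s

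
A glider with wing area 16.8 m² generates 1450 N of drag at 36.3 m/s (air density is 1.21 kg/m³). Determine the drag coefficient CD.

From D = ½ρv²S·CD, rearranging gives CD = 2D/(ρv²S).
CD = 2 × 1450 / (1.21 × 36.3² × 16.8) = 0.108

CD = 0.108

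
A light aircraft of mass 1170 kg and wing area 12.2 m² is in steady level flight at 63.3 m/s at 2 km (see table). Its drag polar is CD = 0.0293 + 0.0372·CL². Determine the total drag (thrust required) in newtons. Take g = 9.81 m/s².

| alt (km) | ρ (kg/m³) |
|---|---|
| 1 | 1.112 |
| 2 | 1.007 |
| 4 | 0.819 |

D = 920 N

At 2 km, from the table: ρ = 1.007 kg/m³.
In steady level flight, lift balances weight: W = mg = 1170 × 9.81 = 11478 N.
q = ½ρv² = ½ × 1.007 × 63.3² = 2017 Pa.
Required CL = L/(qS) = 11478/(2017·12.2) = 0.4663.
CD = 0.0293 + 0.0372 × 0.4663² = 0.03739.
D = q·S·CD = 2017 × 12.2 × 0.03739 = 920.3 N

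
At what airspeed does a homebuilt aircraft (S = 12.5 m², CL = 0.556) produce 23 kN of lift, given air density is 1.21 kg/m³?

L = ½ρv²S·CL ⇒ v = √(2L/(ρ·S·CL))
v = √(2 × 23000 / (1.21 × 12.5 × 0.556)) = √5470 = 74 m/s

v = 74 m/s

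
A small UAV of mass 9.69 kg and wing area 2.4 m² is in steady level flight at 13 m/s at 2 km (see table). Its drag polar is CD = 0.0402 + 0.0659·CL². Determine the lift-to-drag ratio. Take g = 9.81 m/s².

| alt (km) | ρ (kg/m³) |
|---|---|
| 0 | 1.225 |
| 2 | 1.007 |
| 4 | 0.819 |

L/D = 8.54

At 2 km, from the table: ρ = 1.007 kg/m³.
Level flight ⇒ L = W = m·g = 9.69 × 9.81 = 95.059 N.
q = ½ρv² = ½ × 1.007 × 13² = 85.09 Pa.
CL = 2W/(ρv²S) = 2×95.059/(1.007×13²×2.4) = 0.4655.
CD = 0.0402 + 0.0659 × 0.4655² = 0.05448.
L/D = CL/CD = 0.4655 / 0.05448 = 8.54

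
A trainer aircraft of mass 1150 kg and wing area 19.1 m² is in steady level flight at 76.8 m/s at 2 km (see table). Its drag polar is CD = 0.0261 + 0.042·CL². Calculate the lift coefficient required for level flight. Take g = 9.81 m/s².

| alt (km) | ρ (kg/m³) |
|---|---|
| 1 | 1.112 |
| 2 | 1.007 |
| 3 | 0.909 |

At 2 km, from the table: ρ = 1.007 kg/m³.
In steady level flight, lift balances weight: W = mg = 1150 × 9.81 = 11282 N.
q = ½ρv² = ½ × 1.007 × 76.8² = 2970 Pa.
CL = 2W/(ρv²S) = 2×11282/(1.007×76.8²×19.1) = 0.1989.

CL = 0.199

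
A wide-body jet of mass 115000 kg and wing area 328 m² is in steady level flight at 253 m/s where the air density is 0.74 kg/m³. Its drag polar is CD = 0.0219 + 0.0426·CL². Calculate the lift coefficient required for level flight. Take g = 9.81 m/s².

Level flight ⇒ L = W = m·g = 115000 × 9.81 = 1.1282×10^6 N.
q = ½ρv² = ½ × 0.74 × 253² = 23680 Pa.
CL = 2W/(ρv²S) = 2×1.1282×10^6/(0.74×253²×328) = 0.1452.

CL = 0.145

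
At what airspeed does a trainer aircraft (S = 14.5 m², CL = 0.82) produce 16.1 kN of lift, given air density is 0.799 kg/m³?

v = 58.2 m/s

L = ½ρv²S·CL ⇒ v = √(2L/(ρ·S·CL))
v = √(2 × 16100 / (0.799 × 14.5 × 0.82)) = √3389 = 58.2 m/s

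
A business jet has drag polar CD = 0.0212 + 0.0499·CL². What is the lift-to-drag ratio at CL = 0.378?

L/D = 13.3

CD = 0.0212 + 0.0499 × 0.378² = 0.02833
L/D = CL/CD = 0.378 / 0.02833 = 13.3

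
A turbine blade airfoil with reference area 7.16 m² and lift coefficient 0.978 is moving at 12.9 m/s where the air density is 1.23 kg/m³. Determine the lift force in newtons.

Dynamic pressure q = ½ρv² = ½ × 1.23 × 12.9² = 102.3 Pa.
L = q·S·CL = 102.3 × 7.16 × 0.978 = 717 N

L = 717 N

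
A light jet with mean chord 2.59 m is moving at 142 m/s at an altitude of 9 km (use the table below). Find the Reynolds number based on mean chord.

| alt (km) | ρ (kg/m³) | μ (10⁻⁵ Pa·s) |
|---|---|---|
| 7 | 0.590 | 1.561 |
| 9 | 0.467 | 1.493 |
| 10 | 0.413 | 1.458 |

Re = 1.15×10^7

At 9 km, from the table: ρ = 0.467 kg/m³, μ = 1.493×10⁻⁵ Pa·s.
Re = ρ·v·c/μ = 0.467 × 142 × 2.59 / (1.493×10⁻⁵) = 1.15×10^7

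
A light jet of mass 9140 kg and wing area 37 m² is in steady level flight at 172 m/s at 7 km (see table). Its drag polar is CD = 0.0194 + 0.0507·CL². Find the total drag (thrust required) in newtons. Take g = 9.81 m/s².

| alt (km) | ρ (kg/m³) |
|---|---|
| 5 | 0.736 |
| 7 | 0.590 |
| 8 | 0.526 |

At 7 km, from the table: ρ = 0.590 kg/m³.
Weight W = mg = 9140 × 9.81 = 89663 N; in level flight L = W.
q = ½ρv² = ½ × 0.59 × 172² = 8727 Pa.
CL = W/(q·S) = 89663 / (8727 × 37) = 0.2777.
CD = 0.0194 + 0.0507 × 0.2777² = 0.02331.
D = q·S·CD = 8727 × 37 × 0.02331 = 7527 N

D = 7530 N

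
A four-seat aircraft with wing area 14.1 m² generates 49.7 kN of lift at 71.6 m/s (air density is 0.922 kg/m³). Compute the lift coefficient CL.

From L = ½ρv²S·CL, rearranging gives CL = 2L/(ρv²S).
CL = 2 × 49700 / (0.922 × 71.6² × 14.1) = 1.49

CL = 1.49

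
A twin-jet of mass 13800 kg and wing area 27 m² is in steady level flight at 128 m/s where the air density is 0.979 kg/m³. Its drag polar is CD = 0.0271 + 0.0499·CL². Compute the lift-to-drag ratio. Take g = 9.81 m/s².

Weight W = mg = 13800 × 9.81 = 1.3538×10^5 N; in level flight L = W.
q = ½ρv² = ½ × 0.979 × 128² = 8020 Pa.
CL = W/(q·S) = 1.3538×10^5 / (8020 × 27) = 0.6252.
CD = 0.0271 + 0.0499 × 0.6252² = 0.0466.
L/D = CL/CD = 0.6252 / 0.0466 = 13.4

L/D = 13.4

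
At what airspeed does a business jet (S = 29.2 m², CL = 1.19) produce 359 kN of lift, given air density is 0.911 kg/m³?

L = ½ρv²S·CL ⇒ v = √(2L/(ρ·S·CL))
v = √(2 × 3.59×10^5 / (0.911 × 29.2 × 1.19)) = √22680 = 151 m/s

v = 151 m/s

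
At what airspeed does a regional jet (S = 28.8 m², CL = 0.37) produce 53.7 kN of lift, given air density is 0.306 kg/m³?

L = ½ρv²S·CL ⇒ v = √(2L/(ρ·S·CL))
v = √(2 × 53700 / (0.306 × 28.8 × 0.37)) = √32940 = 181 m/s

v = 181 m/s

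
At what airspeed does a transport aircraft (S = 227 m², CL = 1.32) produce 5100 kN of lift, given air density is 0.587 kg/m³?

v = 241 m/s

L = ½ρv²S·CL ⇒ v = √(2L/(ρ·S·CL))
v = √(2 × 5.1×10^6 / (0.587 × 227 × 1.32)) = √57990 = 241 m/s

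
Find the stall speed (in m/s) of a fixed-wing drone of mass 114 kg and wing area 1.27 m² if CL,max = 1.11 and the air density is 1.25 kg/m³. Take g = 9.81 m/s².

V_stall = 35.6 m/s

Stall occurs when L = W at CL,max. W = mg = 114 × 9.81 = 1118 N.
From L = ½ρV²S·CL,max = W: V_stall = √(2W/(ρSCL,max)) = √(2·1118/(1.25·1.27·1.11))
V_stall = √1269 = 35.6 m/s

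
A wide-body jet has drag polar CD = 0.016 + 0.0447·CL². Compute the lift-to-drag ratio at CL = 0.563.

L/D = 18.7

CD = 0.016 + 0.0447 × 0.563² = 0.03017
L/D = CL/CD = 0.563 / 0.03017 = 18.7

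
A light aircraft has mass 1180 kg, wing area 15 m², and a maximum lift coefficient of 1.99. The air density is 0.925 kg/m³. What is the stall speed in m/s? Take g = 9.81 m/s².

V_stall = 29 m/s

Weight W = mg = 1180 × 9.81 = 11580 N.
V_stall = √(2W/(ρ·S·CL,max)) = √(2 × 11580 / (0.925 × 15 × 1.99))
V_stall = √838.5 = 29 m/s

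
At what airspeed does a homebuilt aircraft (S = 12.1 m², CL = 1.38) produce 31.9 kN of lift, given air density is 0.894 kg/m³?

v = 65.4 m/s

L = ½ρv²S·CL ⇒ v = √(2L/(ρ·S·CL))
v = √(2 × 31900 / (0.894 × 12.1 × 1.38)) = √4274 = 65.4 m/s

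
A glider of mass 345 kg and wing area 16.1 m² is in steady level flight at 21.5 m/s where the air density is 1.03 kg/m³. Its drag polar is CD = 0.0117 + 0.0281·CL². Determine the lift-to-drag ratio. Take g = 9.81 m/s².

L/D = 26.3

In steady level flight, lift balances weight: W = mg = 345 × 9.81 = 3384.5 N.
Dynamic pressure q = 0.5 × 1.03 × 21.5² = 238.1 Pa.
Required CL = L/(qS) = 3384.5/(238.1·16.1) = 0.883.
CD = 0.0117 + 0.0281 × 0.883² = 0.03361.
L/D = CL/CD = 0.883 / 0.03361 = 26.3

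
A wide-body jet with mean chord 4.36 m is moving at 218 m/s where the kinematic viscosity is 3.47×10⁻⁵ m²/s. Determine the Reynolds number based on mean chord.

Re = 2.74×10^7

Re = v·c/ν = 218 × 4.36 / (3.47×10⁻⁵) = 2.74×10^7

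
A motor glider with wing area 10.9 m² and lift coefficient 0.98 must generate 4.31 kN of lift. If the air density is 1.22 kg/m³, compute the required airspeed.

L = ½ρv²S·CL ⇒ v = √(2L/(ρ·S·CL))
v = √(2 × 4310 / (1.22 × 10.9 × 0.98)) = √661.4 = 25.7 m/s

v = 25.7 m/s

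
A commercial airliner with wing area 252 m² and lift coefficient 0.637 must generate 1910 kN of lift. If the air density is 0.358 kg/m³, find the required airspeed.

L = ½ρv²S·CL ⇒ v = √(2L/(ρ·S·CL))
v = √(2 × 1.91×10^6 / (0.358 × 252 × 0.637)) = √66470 = 258 m/s

v = 258 m/s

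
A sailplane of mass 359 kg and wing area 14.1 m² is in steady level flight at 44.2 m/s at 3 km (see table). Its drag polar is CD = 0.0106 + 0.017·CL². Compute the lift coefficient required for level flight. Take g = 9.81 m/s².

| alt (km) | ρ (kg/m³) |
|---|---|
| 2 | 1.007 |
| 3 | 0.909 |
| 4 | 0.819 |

At 3 km, from the table: ρ = 0.909 kg/m³.
Weight W = mg = 359 × 9.81 = 3521.8 N; in level flight L = W.
q = ½ρv² = ½ × 0.909 × 44.2² = 887.9 Pa.
CL = 2W/(ρv²S) = 2×3521.8/(0.909×44.2²×14.1) = 0.2813.

CL = 0.281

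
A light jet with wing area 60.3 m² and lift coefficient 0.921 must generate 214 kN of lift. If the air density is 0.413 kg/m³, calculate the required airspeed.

L = ½ρv²S·CL ⇒ v = √(2L/(ρ·S·CL))
v = √(2 × 2.14×10^5 / (0.413 × 60.3 × 0.921)) = √18660 = 137 m/s

v = 137 m/s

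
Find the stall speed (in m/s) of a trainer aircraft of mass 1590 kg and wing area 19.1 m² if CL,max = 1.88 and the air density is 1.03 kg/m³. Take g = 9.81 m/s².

Weight W = mg = 1590 × 9.81 = 15600 N.
From L = ½ρV²S·CL,max = W: V_stall = √(2W/(ρSCL,max)) = √(2·15600/(1.03·19.1·1.88))
V_stall = √843.5 = 29 m/s

V_stall = 29 m/s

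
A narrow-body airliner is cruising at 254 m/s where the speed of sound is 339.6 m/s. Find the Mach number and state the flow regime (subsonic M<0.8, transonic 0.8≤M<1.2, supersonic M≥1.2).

M = v/a = 254 / 339.6 = 0.748
M = 0.748 → subsonic.

M = 0.748 (subsonic)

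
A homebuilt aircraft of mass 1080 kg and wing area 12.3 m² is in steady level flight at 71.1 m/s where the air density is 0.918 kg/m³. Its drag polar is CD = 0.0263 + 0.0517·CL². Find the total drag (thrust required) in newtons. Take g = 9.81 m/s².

Weight W = mg = 1080 × 9.81 = 10595 N; in level flight L = W.
q = ½ρv² = ½ × 0.918 × 71.1² = 2320 Pa.
CL = 2W/(ρv²S) = 2×10595/(0.918×71.1²×12.3) = 0.3712.
CD = 0.0263 + 0.0517 × 0.3712² = 0.03342.
D = q·S·CD = 2320 × 12.3 × 0.03342 = 953.9 N

D = 954 N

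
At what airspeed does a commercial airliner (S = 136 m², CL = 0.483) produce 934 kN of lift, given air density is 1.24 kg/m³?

L = ½ρv²S·CL ⇒ v = √(2L/(ρ·S·CL))
v = √(2 × 9.34×10^5 / (1.24 × 136 × 0.483)) = √22930 = 151 m/s

v = 151 m/s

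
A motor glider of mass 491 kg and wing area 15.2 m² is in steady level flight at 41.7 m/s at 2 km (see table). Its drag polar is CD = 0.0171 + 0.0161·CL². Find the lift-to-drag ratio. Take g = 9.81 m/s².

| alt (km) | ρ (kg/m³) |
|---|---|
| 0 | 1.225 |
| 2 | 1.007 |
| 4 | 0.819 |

At 2 km, from the table: ρ = 1.007 kg/m³.
In steady level flight, lift balances weight: W = mg = 491 × 9.81 = 4816.7 N.
Dynamic pressure q = 0.5 × 1.007 × 41.7² = 875.5 Pa.
CL = W/(q·S) = 4816.7 / (875.5 × 15.2) = 0.3619.
CD = 0.0171 + 0.0161 × 0.3619² = 0.01921.
L/D = CL/CD = 0.3619 / 0.01921 = 18.8

L/D = 18.8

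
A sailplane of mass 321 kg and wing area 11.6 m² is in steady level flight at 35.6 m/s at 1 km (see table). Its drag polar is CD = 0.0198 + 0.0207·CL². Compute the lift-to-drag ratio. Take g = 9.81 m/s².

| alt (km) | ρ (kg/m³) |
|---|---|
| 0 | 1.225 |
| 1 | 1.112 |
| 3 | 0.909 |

L/D = 16.8

At 1 km, from the table: ρ = 1.112 kg/m³.
Level flight ⇒ L = W = m·g = 321 × 9.81 = 3149 N.
Dynamic pressure q = 0.5 × 1.112 × 35.6² = 704.7 Pa.
CL = W/(q·S) = 3149 / (704.7 × 11.6) = 0.3852.
CD = 0.0198 + 0.0207 × 0.3852² = 0.02287.
L/D = CL/CD = 0.3852 / 0.02287 = 16.8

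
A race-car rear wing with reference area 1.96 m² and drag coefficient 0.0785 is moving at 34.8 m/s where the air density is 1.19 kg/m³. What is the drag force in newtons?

D = 111 N

D = ½ρv²S·CD = ½ × 1.19 × 34.8² × 1.96 × 0.0785 = 111 N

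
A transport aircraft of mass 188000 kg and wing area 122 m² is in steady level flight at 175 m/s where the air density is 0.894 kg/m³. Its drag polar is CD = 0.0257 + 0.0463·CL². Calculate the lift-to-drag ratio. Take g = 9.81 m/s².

Level flight ⇒ L = W = m·g = 188000 × 9.81 = 1.8443×10^6 N.
Dynamic pressure q = 0.5 × 0.894 × 175² = 13690 Pa.
CL = 2W/(ρv²S) = 2×1.8443×10^6/(0.894×175²×122) = 1.104.
CD = 0.0257 + 0.0463 × 1.104² = 0.08216.
L/D = CL/CD = 1.104 / 0.08216 = 13.4

L/D = 13.4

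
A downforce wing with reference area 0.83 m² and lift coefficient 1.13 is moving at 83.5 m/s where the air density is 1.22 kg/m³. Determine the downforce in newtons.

L = ½ρv²S·CL = ½ × 1.22 × 83.5² × 0.83 × 1.13 = 3990 N

L = 3990 N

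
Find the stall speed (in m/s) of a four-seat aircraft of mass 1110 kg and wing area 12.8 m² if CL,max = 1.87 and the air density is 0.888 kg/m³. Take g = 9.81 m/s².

At stall, lift equals weight: L = W = m·g = 1110 × 9.81 = 10890 N.
V_stall = √(2W/(ρ·S·CL,max)) = √(2 × 10890 / (0.888 × 12.8 × 1.87))
V_stall = √1025 = 32 m/s

V_stall = 32 m/s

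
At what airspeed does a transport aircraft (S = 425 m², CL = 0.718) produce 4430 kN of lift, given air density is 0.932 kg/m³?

L = ½ρv²S·CL ⇒ v = √(2L/(ρ·S·CL))
v = √(2 × 4.43×10^6 / (0.932 × 425 × 0.718)) = √31150 = 177 m/s

v = 177 m/s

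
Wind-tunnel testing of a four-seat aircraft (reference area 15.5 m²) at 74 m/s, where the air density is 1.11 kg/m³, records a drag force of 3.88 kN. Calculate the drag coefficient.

CD = 0.0824

From D = ½ρv²S·CD, rearranging gives CD = 2D/(ρv²S).
CD = 2 × 3880 / (1.11 × 74² × 15.5) = 0.0824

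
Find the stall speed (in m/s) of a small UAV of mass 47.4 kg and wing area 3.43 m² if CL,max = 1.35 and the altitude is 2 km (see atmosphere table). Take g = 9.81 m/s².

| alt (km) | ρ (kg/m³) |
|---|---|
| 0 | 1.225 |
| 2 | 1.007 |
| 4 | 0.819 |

V_stall = 14.1 m/s

At 2 km, from the table: ρ = 1.007 kg/m³.
Weight W = mg = 47.4 × 9.81 = 465 N.
V_stall = √(2W/(ρ·S·CL,max)) = √(2 × 465 / (1.007 × 3.43 × 1.35))
V_stall = √199.4 = 14.1 m/s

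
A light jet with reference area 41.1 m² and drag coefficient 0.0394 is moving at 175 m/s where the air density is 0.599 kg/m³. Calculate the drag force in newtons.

D = 14900 N

Dynamic pressure q = ½ρv² = ½ × 0.599 × 175² = 9172 Pa.
D = q·S·CD = 9172 × 41.1 × 0.0394 = 14900 N ≈ 14.9 kN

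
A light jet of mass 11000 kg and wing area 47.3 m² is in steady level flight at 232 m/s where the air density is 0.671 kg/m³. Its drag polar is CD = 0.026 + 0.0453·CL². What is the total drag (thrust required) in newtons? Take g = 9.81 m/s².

D = 22800 N

In steady level flight, lift balances weight: W = mg = 11000 × 9.81 = 1.0791×10^5 N.
q = ½ρv² = ½ × 0.671 × 232² = 18060 Pa.
CL = W/(q·S) = 1.0791×10^5 / (18060 × 47.3) = 0.1263.
CD = 0.026 + 0.0453 × 0.1263² = 0.02672.
D = q·S·CD = 18060 × 47.3 × 0.02672 = 22830 N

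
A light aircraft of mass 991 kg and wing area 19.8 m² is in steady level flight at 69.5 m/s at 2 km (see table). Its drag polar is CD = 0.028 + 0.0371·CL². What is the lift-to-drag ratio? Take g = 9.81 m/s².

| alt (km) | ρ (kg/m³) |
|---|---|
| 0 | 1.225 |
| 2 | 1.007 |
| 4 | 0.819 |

L/D = 6.84

At 2 km, from the table: ρ = 1.007 kg/m³.
Level flight ⇒ L = W = m·g = 991 × 9.81 = 9721.7 N.
Dynamic pressure q = 0.5 × 1.007 × 69.5² = 2432 Pa.
CL = W/(q·S) = 9721.7 / (2432 × 19.8) = 0.2019.
CD = 0.028 + 0.0371 × 0.2019² = 0.02951.
L/D = CL/CD = 0.2019 / 0.02951 = 6.84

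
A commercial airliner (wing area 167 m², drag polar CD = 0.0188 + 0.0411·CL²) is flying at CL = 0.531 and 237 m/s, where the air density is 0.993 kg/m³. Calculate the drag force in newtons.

CD = 0.0188 + 0.0411 × 0.531² = 0.03039
D = ½ρv²S·CD = ½ × 0.993 × 237² × 167 × 0.03039 = 1.42×10^5 N

D = 1.42×10^5 N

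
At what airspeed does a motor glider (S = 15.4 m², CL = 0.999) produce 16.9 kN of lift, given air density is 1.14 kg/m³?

v = 43.9 m/s

L = ½ρv²S·CL ⇒ v = √(2L/(ρ·S·CL))
v = √(2 × 16900 / (1.14 × 15.4 × 0.999)) = √1927 = 43.9 m/s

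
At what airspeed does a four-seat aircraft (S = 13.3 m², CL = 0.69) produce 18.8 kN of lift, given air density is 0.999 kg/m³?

L = ½ρv²S·CL ⇒ v = √(2L/(ρ·S·CL))
v = √(2 × 18800 / (0.999 × 13.3 × 0.69)) = √4101 = 64 m/s

v = 64 m/s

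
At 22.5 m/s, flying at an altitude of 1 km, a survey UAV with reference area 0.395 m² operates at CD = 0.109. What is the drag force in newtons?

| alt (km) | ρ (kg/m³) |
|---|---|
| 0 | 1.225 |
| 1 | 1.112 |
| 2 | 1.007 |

D = 12.1 N

At 1 km, from the table: ρ = 1.112 kg/m³.
Dynamic pressure q = ½ρv² = ½ × 1.112 × 22.5² = 281.5 Pa.
D = q·S·CD = 281.5 × 0.395 × 0.109 = 12.1 N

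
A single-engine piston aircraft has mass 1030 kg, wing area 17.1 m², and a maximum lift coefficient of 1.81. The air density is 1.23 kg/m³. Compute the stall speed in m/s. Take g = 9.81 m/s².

Stall occurs when L = W at CL,max. W = mg = 1030 × 9.81 = 10100 N.
V_stall = √(2W/(ρ·S·CL,max)) = √(2 × 10100 / (1.23 × 17.1 × 1.81))
V_stall = √530.8 = 23 m/s

V_stall = 23 m/s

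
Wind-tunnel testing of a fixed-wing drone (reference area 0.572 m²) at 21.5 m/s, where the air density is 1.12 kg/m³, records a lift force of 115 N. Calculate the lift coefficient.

From L = ½ρv²S·CL, rearranging gives CL = 2L/(ρv²S).
CL = 2 × 115 / (1.12 × 21.5² × 0.572) = 0.777

CL = 0.777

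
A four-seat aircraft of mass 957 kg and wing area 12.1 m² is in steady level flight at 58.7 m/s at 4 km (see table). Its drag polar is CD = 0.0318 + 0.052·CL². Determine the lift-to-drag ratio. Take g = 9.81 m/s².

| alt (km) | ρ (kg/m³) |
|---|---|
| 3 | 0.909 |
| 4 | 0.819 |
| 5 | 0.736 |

L/D = 11.6

At 4 km, from the table: ρ = 0.819 kg/m³.
In steady level flight, lift balances weight: W = mg = 957 × 9.81 = 9388.2 N.
q = ½ρv² = ½ × 0.819 × 58.7² = 1411 Pa.
Required CL = L/(qS) = 9388.2/(1411·12.1) = 0.5499.
CD = 0.0318 + 0.052 × 0.5499² = 0.04752.
L/D = CL/CD = 0.5499 / 0.04752 = 11.6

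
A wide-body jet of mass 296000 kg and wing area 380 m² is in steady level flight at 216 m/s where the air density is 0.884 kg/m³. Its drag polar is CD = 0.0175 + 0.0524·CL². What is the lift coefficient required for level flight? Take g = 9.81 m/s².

CL = 0.371

Level flight ⇒ L = W = m·g = 296000 × 9.81 = 2.9038×10^6 N.
Dynamic pressure q = 0.5 × 0.884 × 216² = 20620 Pa.
CL = W/(q·S) = 2.9038×10^6 / (20620 × 380) = 0.3706.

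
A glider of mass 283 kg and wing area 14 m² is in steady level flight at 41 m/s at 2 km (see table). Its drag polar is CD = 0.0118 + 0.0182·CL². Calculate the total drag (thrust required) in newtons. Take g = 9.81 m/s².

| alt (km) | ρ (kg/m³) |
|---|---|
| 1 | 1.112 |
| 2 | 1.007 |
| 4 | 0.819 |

At 2 km, from the table: ρ = 1.007 kg/m³.
In steady level flight, lift balances weight: W = mg = 283 × 9.81 = 2776.2 N.
Dynamic pressure q = 0.5 × 1.007 × 41² = 846.4 Pa.
Required CL = L/(qS) = 2776.2/(846.4·14) = 0.2343.
CD = 0.0118 + 0.0182 × 0.2343² = 0.0128.
D = q·S·CD = 846.4 × 14 × 0.0128 = 151.7 N

D = 152 N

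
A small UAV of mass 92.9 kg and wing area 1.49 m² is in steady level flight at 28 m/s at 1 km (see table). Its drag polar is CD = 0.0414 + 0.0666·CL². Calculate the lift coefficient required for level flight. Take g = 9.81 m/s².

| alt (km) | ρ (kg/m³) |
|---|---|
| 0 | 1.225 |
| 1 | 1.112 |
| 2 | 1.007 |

CL = 1.4

At 1 km, from the table: ρ = 1.112 kg/m³.
Level flight ⇒ L = W = m·g = 92.9 × 9.81 = 911.35 N.
Dynamic pressure q = 0.5 × 1.112 × 28² = 435.9 Pa.
CL = 2W/(ρv²S) = 2×911.35/(1.112×28²×1.49) = 1.403.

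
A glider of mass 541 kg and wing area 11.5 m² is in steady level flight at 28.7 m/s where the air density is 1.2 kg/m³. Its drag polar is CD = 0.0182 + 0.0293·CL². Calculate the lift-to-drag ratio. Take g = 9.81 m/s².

L/D = 21.3

In steady level flight, lift balances weight: W = mg = 541 × 9.81 = 5307.2 N.
q = ½ρv² = ½ × 1.2 × 28.7² = 494.2 Pa.
Required CL = L/(qS) = 5307.2/(494.2·11.5) = 0.9338.
CD = 0.0182 + 0.0293 × 0.9338² = 0.04375.
L/D = CL/CD = 0.9338 / 0.04375 = 21.3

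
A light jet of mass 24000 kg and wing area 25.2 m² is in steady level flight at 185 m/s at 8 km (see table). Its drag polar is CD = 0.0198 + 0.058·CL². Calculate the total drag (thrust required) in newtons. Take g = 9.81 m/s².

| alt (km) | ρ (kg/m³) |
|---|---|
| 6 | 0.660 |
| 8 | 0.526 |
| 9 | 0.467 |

At 8 km, from the table: ρ = 0.526 kg/m³.
In steady level flight, lift balances weight: W = mg = 24000 × 9.81 = 2.3544×10^5 N.
q = ½ρv² = ½ × 0.526 × 185² = 9001 Pa.
Required CL = L/(qS) = 2.3544×10^5/(9001·25.2) = 1.038.
CD = 0.0198 + 0.058 × 1.038² = 0.08229.
D = q·S·CD = 9001 × 25.2 × 0.08229 = 18670 N

D = 18700 N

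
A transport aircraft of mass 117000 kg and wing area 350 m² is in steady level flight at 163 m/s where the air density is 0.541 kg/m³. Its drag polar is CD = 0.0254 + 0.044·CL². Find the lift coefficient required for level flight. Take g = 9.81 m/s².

CL = 0.456

Level flight ⇒ L = W = m·g = 117000 × 9.81 = 1.1478×10^6 N.
Dynamic pressure q = 0.5 × 0.541 × 163² = 7187 Pa.
Required CL = L/(qS) = 1.1478×10^6/(7187·350) = 0.4563.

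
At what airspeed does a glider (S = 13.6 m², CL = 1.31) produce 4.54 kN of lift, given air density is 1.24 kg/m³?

v = 20.3 m/s

L = ½ρv²S·CL ⇒ v = √(2L/(ρ·S·CL))
v = √(2 × 4540 / (1.24 × 13.6 × 1.31)) = √411 = 20.3 m/s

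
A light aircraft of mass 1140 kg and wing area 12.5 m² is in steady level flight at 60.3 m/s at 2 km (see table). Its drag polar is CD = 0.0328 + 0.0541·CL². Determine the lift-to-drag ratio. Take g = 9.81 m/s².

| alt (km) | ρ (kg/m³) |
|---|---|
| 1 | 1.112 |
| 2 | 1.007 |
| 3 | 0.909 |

L/D = 10.7

At 2 km, from the table: ρ = 1.007 kg/m³.
Weight W = mg = 1140 × 9.81 = 11183 N; in level flight L = W.
Dynamic pressure q = 0.5 × 1.007 × 60.3² = 1831 Pa.
Required CL = L/(qS) = 11183/(1831·12.5) = 0.4887.
CD = 0.0328 + 0.0541 × 0.4887² = 0.04572.
L/D = CL/CD = 0.4887 / 0.04572 = 10.7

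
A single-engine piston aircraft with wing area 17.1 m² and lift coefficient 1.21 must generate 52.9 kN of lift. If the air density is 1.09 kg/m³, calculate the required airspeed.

L = ½ρv²S·CL ⇒ v = √(2L/(ρ·S·CL))
v = √(2 × 52900 / (1.09 × 17.1 × 1.21)) = √4691 = 68.5 m/s

v = 68.5 m/s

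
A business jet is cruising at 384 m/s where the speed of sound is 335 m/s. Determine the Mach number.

M = 1.15

M = v/a = 384 / 335 = 1.15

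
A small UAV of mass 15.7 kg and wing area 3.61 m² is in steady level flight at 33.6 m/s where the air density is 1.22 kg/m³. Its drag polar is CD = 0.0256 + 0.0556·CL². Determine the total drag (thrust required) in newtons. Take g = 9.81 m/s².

D = 64.2 N

Level flight ⇒ L = W = m·g = 15.7 × 9.81 = 154.02 N.
Dynamic pressure q = 0.5 × 1.22 × 33.6² = 688.7 Pa.
CL = 2W/(ρv²S) = 2×154.02/(1.22×33.6²×3.61) = 0.06195.
CD = 0.0256 + 0.0556 × 0.06195² = 0.02581.
D = q·S·CD = 688.7 × 3.61 × 0.02581 = 64.17 N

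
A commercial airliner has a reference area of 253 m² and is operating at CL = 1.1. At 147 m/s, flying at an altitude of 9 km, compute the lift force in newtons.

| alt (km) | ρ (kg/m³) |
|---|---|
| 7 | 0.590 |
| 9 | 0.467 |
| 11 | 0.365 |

At 9 km, from the table: ρ = 0.467 kg/m³.
L = ½ρv²S·CL = ½ × 0.467 × 147² × 253 × 1.1 = 1.4×10^6 N ≈ 1400 kN

L = 1.4×10^6 N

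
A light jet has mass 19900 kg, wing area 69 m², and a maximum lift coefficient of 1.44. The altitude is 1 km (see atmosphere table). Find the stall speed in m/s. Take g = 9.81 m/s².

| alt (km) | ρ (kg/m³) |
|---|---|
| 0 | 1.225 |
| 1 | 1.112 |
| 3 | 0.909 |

V_stall = 59.4 m/s

At 1 km, from the table: ρ = 1.112 kg/m³.
Weight W = mg = 19900 × 9.81 = 1.952×10^5 N.
From L = ½ρV²S·CL,max = W: V_stall = √(2W/(ρSCL,max)) = √(2·1.952×10^5/(1.112·69·1.44))
V_stall = √3534 = 59.4 m/s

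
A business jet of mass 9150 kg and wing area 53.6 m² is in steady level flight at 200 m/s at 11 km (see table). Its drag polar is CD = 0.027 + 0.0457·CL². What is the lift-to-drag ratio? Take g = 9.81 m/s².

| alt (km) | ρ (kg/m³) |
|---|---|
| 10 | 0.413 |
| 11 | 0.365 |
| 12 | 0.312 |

L/D = 7.8

At 11 km, from the table: ρ = 0.365 kg/m³.
In steady level flight, lift balances weight: W = mg = 9150 × 9.81 = 89762 N.
Dynamic pressure q = 0.5 × 0.365 × 200² = 7300 Pa.
CL = W/(q·S) = 89762 / (7300 × 53.6) = 0.2294.
CD = 0.027 + 0.0457 × 0.2294² = 0.02941.
L/D = CL/CD = 0.2294 / 0.02941 = 7.8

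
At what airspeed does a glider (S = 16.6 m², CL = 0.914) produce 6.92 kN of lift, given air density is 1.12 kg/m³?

L = ½ρv²S·CL ⇒ v = √(2L/(ρ·S·CL))
v = √(2 × 6920 / (1.12 × 16.6 × 0.914)) = √814.4 = 28.5 m/s

v = 28.5 m/s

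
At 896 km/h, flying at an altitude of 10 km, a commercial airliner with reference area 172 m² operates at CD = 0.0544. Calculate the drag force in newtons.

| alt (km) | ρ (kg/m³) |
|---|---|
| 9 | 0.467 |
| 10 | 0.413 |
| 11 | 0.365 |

D = 1.2×10^5 N

At 10 km, from the table: ρ = 0.413 kg/m³.
Convert speed: v = 896 km/h ÷ 3.6 = 248.9 m/s.
D = ½ρv²S·CD = ½ × 0.413 × 248.9² × 172 × 0.0544 = 1.2×10^5 N ≈ 120 kN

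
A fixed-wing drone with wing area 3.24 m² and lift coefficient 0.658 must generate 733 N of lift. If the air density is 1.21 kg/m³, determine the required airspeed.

L = ½ρv²S·CL ⇒ v = √(2L/(ρ·S·CL))
v = √(2 × 733 / (1.21 × 3.24 × 0.658)) = √568.3 = 23.8 m/s

v = 23.8 m/s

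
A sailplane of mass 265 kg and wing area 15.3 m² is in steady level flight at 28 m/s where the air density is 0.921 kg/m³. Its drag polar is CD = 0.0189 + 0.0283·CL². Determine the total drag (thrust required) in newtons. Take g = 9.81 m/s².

D = 139 N

Weight W = mg = 265 × 9.81 = 2599.7 N; in level flight L = W.
q = ½ρv² = ½ × 0.921 × 28² = 361 Pa.
CL = 2W/(ρv²S) = 2×2599.7/(0.921×28²×15.3) = 0.4706.
CD = 0.0189 + 0.0283 × 0.4706² = 0.02517.
D = q·S·CD = 361 × 15.3 × 0.02517 = 139 N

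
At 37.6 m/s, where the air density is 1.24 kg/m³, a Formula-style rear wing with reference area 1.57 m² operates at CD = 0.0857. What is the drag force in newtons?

Dynamic pressure q = ½ρv² = ½ × 1.24 × 37.6² = 876.5 Pa.
D = q·S·CD = 876.5 × 1.57 × 0.0857 = 118 N

D = 118 N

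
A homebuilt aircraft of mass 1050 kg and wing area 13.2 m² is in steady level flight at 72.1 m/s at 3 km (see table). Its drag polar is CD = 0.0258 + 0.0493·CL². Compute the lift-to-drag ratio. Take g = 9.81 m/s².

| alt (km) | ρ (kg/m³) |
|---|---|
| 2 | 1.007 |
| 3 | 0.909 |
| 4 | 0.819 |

At 3 km, from the table: ρ = 0.909 kg/m³.
Weight W = mg = 1050 × 9.81 = 10300 N; in level flight L = W.
q = ½ρv² = ½ × 0.909 × 72.1² = 2363 Pa.
Required CL = L/(qS) = 10300/(2363·13.2) = 0.3303.
CD = 0.0258 + 0.0493 × 0.3303² = 0.03118.
L/D = CL/CD = 0.3303 / 0.03118 = 10.6

L/D = 10.6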